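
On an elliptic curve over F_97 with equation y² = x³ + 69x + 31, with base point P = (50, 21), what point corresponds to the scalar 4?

(69, 3)

Double-and-add on 4 = (100)₂. Start with P = (50, 21) for the leading 1-bit.
double: tangent at (50, 21): λ = (3·50² + 69)/(2·21) ≡ 3/42. 42⁻¹ ≡ 67 (mod 97), so λ ≡ 3·67 ≡ 7.
  x = λ² - 50 - 50 = 49 - 100 ≡ 46; y = λ·(50 - 46) - 21 ≡ 7. → (46, 7)
double: tangent at (46, 7): λ = (3·46² + 69)/(2·7) ≡ 15/14. 14⁻¹ ≡ 7 (mod 97) since 14·7 = 98 ≡ 1, so λ ≡ 15·7 ≡ 8.
  x = λ² - 46 - 46 = 64 - 92 ≡ 69; y = λ·(46 - 69) - 7 ≡ 3. → (69, 3)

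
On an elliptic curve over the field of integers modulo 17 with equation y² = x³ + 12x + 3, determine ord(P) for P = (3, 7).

7

2P: tangent at (3, 7): λ = (3·3² + 12)/(2·7) ≡ 5/14. 14⁻¹ ≡ 11 (mod 17), so λ ≡ 5·11 ≡ 4.
  x = λ² - 3 - 3 = 16 - 6 ≡ 10; y = λ·(3 - 10) - 7 ≡ 16. → (10, 16)
3P: (10, 16) + (3, 7). λ = (7 - 16)/(3 - 10) ≡ 8/10 mod 17. 10⁻¹ ≡ 12 (mod 17), so λ ≡ 11.
  x = λ² - 10 - 3 = 121 - 13 ≡ 6; y = λ·(10 - 6) - 16 ≡ 11. → (6, 11)
4P: (6, 11) + (3, 7). λ = (7 - 11)/(3 - 6) ≡ 13/14 mod 17. 14⁻¹ ≡ 11 (mod 17), so λ ≡ 7.
  x = λ² - 6 - 3 = 49 - 9 ≡ 6; y = λ·(6 - 6) - 11 ≡ 6. → (6, 6)
5P: (6, 6) + (3, 7). λ = (7 - 6)/(3 - 6) ≡ 1/14 mod 17. 14⁻¹ ≡ 11 (mod 17), so λ ≡ 11.
  x = λ² - 6 - 3 = 121 - 9 ≡ 10; y = λ·(6 - 10) - 6 ≡ 1. → (10, 1)
6P: (10, 1) + (3, 7). λ = (7 - 1)/(3 - 10) ≡ 6/10 mod 17. 10⁻¹ ≡ 12 (mod 17), so λ ≡ 4.
  x = λ² - 10 - 3 = 16 - 13 ≡ 3; y = λ·(10 - 3) - 1 ≡ 10. → (3, 10)
7P: (3, 10) + (3, 7): same x and y₁ ≡ -y₂, so the sum is ∞.
7P = ∞, so the order is 7.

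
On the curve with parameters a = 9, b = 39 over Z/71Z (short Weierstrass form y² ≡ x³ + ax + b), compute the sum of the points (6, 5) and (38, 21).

(6, 5) + (38, 21). λ = (21 - 5)/(38 - 6) ≡ 16/32 mod 71. 32⁻¹ ≡ 20 (mod 71), so λ ≡ 36.
  x = λ² - 6 - 38 = 1296 - 44 ≡ 45; y = λ·(6 - 45) - 5 ≡ 11. → (45, 11)

(45, 11)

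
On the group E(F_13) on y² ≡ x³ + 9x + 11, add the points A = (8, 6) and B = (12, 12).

(8, 6) + (12, 12). λ = (12 - 6)/(12 - 8) ≡ 6/4 mod 13. 4⁻¹ ≡ 10 (mod 13) since 4·10 = 40 ≡ 1, so λ ≡ 8.
  x = λ² - 8 - 12 = 64 - 20 ≡ 5; y = λ·(8 - 5) - 6 ≡ 5. → (5, 5)

(5, 5)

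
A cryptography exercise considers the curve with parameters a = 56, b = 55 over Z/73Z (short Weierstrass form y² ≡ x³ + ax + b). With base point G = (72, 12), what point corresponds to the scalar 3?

Repeated addition: build up to 3G.
2G: tangent at (72, 12): λ = (3·72² + 56)/(2·12) ≡ 59/24. 24⁻¹ ≡ 70 (mod 73) since 24·70 = 1680 ≡ 1, so λ ≡ 59·70 ≡ 42.
  x = λ² - 72 - 72 = 1764 - 144 ≡ 14; y = λ·(72 - 14) - 12 ≡ 15. → (14, 15)
3G: (14, 15) + (72, 12). λ = (12 - 15)/(72 - 14) ≡ 70/58 mod 73. 58⁻¹ ≡ 34 (mod 73), so λ ≡ 44.
  x = λ² - 14 - 72 = 1936 - 86 ≡ 25; y = λ·(14 - 25) - 15 ≡ 12. → (25, 12)

(25, 12)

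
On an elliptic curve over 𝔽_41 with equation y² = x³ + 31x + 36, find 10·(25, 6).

(38, 11)

Write Q = (25, 6).
Double-and-add on 10 = (1010)₂. Start with Q = (25, 6) for the leading 1-bit.
double: tangent at (25, 6): λ = (3·25² + 31)/(2·6) ≡ 20/12. 12⁻¹ ≡ 24 (mod 41), so λ ≡ 20·24 ≡ 29.
  x = λ² - 25 - 25 = 841 - 50 ≡ 12; y = λ·(25 - 12) - 6 ≡ 2. → (12, 2)
double: tangent at (12, 2): λ = (3·12² + 31)/(2·2) ≡ 12/4. 4⁻¹ ≡ 31 (mod 41), so λ ≡ 12·31 ≡ 3.
  x = λ² - 12 - 12 = 9 - 24 ≡ 26; y = λ·(12 - 26) - 2 ≡ 38. → (26, 38)
add Q: (26, 38) + (25, 6). λ = (6 - 38)/(25 - 26) ≡ 9/40 mod 41. 40⁻¹ ≡ 40 (mod 41) since 40·40 = 1600 ≡ 1, so λ ≡ 32.
  x = λ² - 26 - 25 = 1024 - 51 ≡ 30; y = λ·(26 - 30) - 38 ≡ 39. → (30, 39)
double: tangent at (30, 39): λ = (3·30² + 31)/(2·39) ≡ 25/37. 37⁻¹ ≡ 10 (mod 41), so λ ≡ 25·10 ≡ 4.
  x = λ² - 30 - 30 = 16 - 60 ≡ 38; y = λ·(30 - 38) - 39 ≡ 11. → (38, 11)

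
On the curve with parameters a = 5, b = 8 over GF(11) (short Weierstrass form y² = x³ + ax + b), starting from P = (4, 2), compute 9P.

(4, 9)

Repeated addition: build up to 9P.
2P: tangent at (4, 2): λ = (3·4² + 5)/(2·2) ≡ 9/4. 4⁻¹ ≡ 3 (mod 11), so λ ≡ 9·3 ≡ 5.
  x = λ² - 4 - 4 = 25 - 8 ≡ 6; y = λ·(4 - 6) - 2 ≡ 10. → (6, 10)
3P: (6, 10) + (4, 2). λ = (2 - 10)/(4 - 6) ≡ 3/9 mod 11. 9⁻¹ ≡ 5 (mod 11), so λ ≡ 4.
  x = λ² - 6 - 4 = 16 - 10 ≡ 6; y = λ·(6 - 6) - 10 ≡ 1. → (6, 1)
4P: (6, 1) + (4, 2). λ = (2 - 1)/(4 - 6) ≡ 1/9 mod 11. 9⁻¹ ≡ 5 (mod 11) since 9·5 = 45 ≡ 1, so λ ≡ 5.
  x = λ² - 6 - 4 = 25 - 10 ≡ 4; y = λ·(6 - 4) - 1 ≡ 9. → (4, 9)
5P: (4, 9) + (4, 2): same x and y₁ ≡ -y₂, so the sum is O.
6P: O + (4, 2) = (4, 2) (identity).
7P: tangent at (4, 2): λ = (3·4² + 5)/(2·2) ≡ 9/4. 4⁻¹ ≡ 3 (mod 11), so λ ≡ 9·3 ≡ 5.
  x = λ² - 4 - 4 = 25 - 8 ≡ 6; y = λ·(4 - 6) - 2 ≡ 10. → (6, 10)
8P: (6, 10) + (4, 2). λ = (2 - 10)/(4 - 6) ≡ 3/9 mod 11. 9⁻¹ ≡ 5 (mod 11), so λ ≡ 4.
  x = λ² - 6 - 4 = 16 - 10 ≡ 6; y = λ·(6 - 6) - 10 ≡ 1. → (6, 1)
9P: (6, 1) + (4, 2). λ = (2 - 1)/(4 - 6) ≡ 1/9 mod 11. 9⁻¹ ≡ 5 (mod 11), so λ ≡ 5.
  x = λ² - 6 - 4 = 25 - 10 ≡ 4; y = λ·(6 - 4) - 1 ≡ 9. → (4, 9)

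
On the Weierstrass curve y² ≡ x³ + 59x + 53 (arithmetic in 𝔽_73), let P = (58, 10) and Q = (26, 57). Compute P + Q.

(35, 68)

(58, 10) + (26, 57). λ = (57 - 10)/(26 - 58) ≡ 47/41 mod 73. 41⁻¹ ≡ 57 (mod 73) since 41·57 = 2337 ≡ 1, so λ ≡ 51.
  x = λ² - 58 - 26 = 2601 - 84 ≡ 35; y = λ·(58 - 35) - 10 ≡ 68. → (35, 68)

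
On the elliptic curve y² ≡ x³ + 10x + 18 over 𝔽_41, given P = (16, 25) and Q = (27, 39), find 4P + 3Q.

(22, 12)

First 4P:
Double-and-add on 4 = (100)₂. Start with P = (16, 25) for the leading 1-bit.
double: tangent at (16, 25): λ = (3·16² + 10)/(2·25) ≡ 40/9. 9⁻¹ ≡ 32 (mod 41) since 9·32 = 288 ≡ 1, so λ ≡ 40·32 ≡ 9.
  x = λ² - 16 - 16 = 81 - 32 ≡ 8; y = λ·(16 - 8) - 25 ≡ 6. → (8, 6)
double: tangent at (8, 6): λ = (3·8² + 10)/(2·6) ≡ 38/12. 12⁻¹ ≡ 24 (mod 41), so λ ≡ 38·24 ≡ 10.
  x = λ² - 8 - 8 = 100 - 16 ≡ 2; y = λ·(8 - 2) - 6 ≡ 13. → (2, 13)
4P = (2, 13).
Next 3Q:
Repeated addition: build up to 3Q.
2Q: tangent at (27, 39): λ = (3·27² + 10)/(2·39) ≡ 24/37. 37⁻¹ ≡ 10 (mod 41), so λ ≡ 24·10 ≡ 35.
  x = λ² - 27 - 27 = 1225 - 54 ≡ 23; y = λ·(27 - 23) - 39 ≡ 19. → (23, 19)
3Q: (23, 19) + (27, 39). λ = (39 - 19)/(27 - 23) ≡ 20/4 mod 41. 4⁻¹ ≡ 31 (mod 41) since 4·31 = 124 ≡ 1, so λ ≡ 5.
  x = λ² - 23 - 27 = 25 - 50 ≡ 16; y = λ·(23 - 16) - 19 ≡ 16. → (16, 16)
3Q = (16, 16).
Finally 4P + 3Q:
(2, 13) + (16, 16). λ = (16 - 13)/(16 - 2) ≡ 3/14 mod 41. 14⁻¹ ≡ 3 (mod 41) since 14·3 = 42 ≡ 1, so λ ≡ 9.
  x = λ² - 2 - 16 = 81 - 18 ≡ 22; y = λ·(2 - 22) - 13 ≡ 12. → (22, 12)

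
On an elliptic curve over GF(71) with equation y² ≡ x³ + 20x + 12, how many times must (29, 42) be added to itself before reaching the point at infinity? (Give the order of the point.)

2P: tangent at (29, 42): λ = (3·29² + 20)/(2·42) ≡ 58/13. 13⁻¹ ≡ 11 (mod 71), so λ ≡ 58·11 ≡ 70.
  x = λ² - 29 - 29 = 4900 - 58 ≡ 14; y = λ·(29 - 14) - 42 ≡ 14. → (14, 14)
3P: (14, 14) + (29, 42). λ = (42 - 14)/(29 - 14) ≡ 28/15 mod 71. 15⁻¹ ≡ 19 (mod 71), so λ ≡ 35.
  x = λ² - 14 - 29 = 1225 - 43 ≡ 46; y = λ·(14 - 46) - 14 ≡ 2. → (46, 2)
4P: (46, 2) + (29, 42). λ = (42 - 2)/(29 - 46) ≡ 40/54 mod 71. 54⁻¹ ≡ 25 (mod 71) since 54·25 = 1350 ≡ 1, so λ ≡ 6.
  x = λ² - 46 - 29 = 36 - 75 ≡ 32; y = λ·(46 - 32) - 2 ≡ 11. → (32, 11)
5P: (32, 11) + (29, 42). λ = (42 - 11)/(29 - 32) ≡ 31/68 mod 71. 68⁻¹ ≡ 47 (mod 71), so λ ≡ 37.
  x = λ² - 32 - 29 = 1369 - 61 ≡ 30; y = λ·(32 - 30) - 11 ≡ 63. → (30, 63)
6P: (30, 63) + (29, 42). λ = (42 - 63)/(29 - 30) ≡ 50/70 mod 71. 70⁻¹ ≡ 70 (mod 71), so λ ≡ 21.
  x = λ² - 30 - 29 = 441 - 59 ≡ 27; y = λ·(30 - 27) - 63 ≡ 0. → (27, 0)
7P: (27, 0) + (29, 42). λ = (42 - 0)/(29 - 27) ≡ 42/2 mod 71. 2⁻¹ ≡ 36 (mod 71), so λ ≡ 21.
  x = λ² - 27 - 29 = 441 - 56 ≡ 30; y = λ·(27 - 30) - 0 ≡ 8. → (30, 8)
8P: (30, 8) + (29, 42). λ = (42 - 8)/(29 - 30) ≡ 34/70 mod 71. 70⁻¹ ≡ 70 (mod 71), so λ ≡ 37.
  x = λ² - 30 - 29 = 1369 - 59 ≡ 32; y = λ·(30 - 32) - 8 ≡ 60. → (32, 60)
9P: (32, 60) + (29, 42). λ = (42 - 60)/(29 - 32) ≡ 53/68 mod 71. 68⁻¹ ≡ 47 (mod 71), so λ ≡ 6.
  x = λ² - 32 - 29 = 36 - 61 ≡ 46; y = λ·(32 - 46) - 60 ≡ 69. → (46, 69)
10P: (46, 69) + (29, 42). λ = (42 - 69)/(29 - 46) ≡ 44/54 mod 71. 54⁻¹ ≡ 25 (mod 71) since 54·25 = 1350 ≡ 1, so λ ≡ 35.
  x = λ² - 46 - 29 = 1225 - 75 ≡ 14; y = λ·(46 - 14) - 69 ≡ 57. → (14, 57)
11P: (14, 57) + (29, 42). λ = (42 - 57)/(29 - 14) ≡ 56/15 mod 71. 15⁻¹ ≡ 19 (mod 71), so λ ≡ 70.
  x = λ² - 14 - 29 = 4900 - 43 ≡ 29; y = λ·(14 - 29) - 57 ≡ 29. → (29, 29)
12P: (29, 29) + (29, 42): same x and y₁ ≡ -y₂, so the sum is the point at infinity.
12P = the point at infinity, so the order is 12.

12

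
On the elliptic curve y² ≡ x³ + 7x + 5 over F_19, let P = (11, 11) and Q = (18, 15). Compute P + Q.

(11, 11) + (18, 15). λ = (15 - 11)/(18 - 11) ≡ 4/7 mod 19. 7⁻¹ ≡ 11 (mod 19), so λ ≡ 6.
  x = λ² - 11 - 18 = 36 - 29 ≡ 7; y = λ·(11 - 7) - 11 ≡ 13. → (7, 13)

(7, 13)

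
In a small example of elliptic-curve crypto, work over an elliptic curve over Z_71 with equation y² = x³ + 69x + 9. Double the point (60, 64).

(70, 62)

tangent at (60, 64): λ = (3·60² + 69)/(2·64) ≡ 6/57. 57⁻¹ ≡ 5 (mod 71) since 57·5 = 285 ≡ 1, so λ ≡ 6·5 ≡ 30.
  x = λ² - 60 - 60 = 900 - 120 ≡ 70; y = λ·(60 - 70) - 64 ≡ 62. → (70, 62)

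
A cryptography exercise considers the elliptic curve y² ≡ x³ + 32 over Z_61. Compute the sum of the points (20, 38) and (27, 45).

(15, 28)

(20, 38) + (27, 45). λ = (45 - 38)/(27 - 20) ≡ 7/7 mod 61. 7⁻¹ ≡ 35 (mod 61), so λ ≡ 1.
  x = λ² - 20 - 27 = 1 - 47 ≡ 15; y = λ·(20 - 15) - 38 ≡ 28. → (15, 28)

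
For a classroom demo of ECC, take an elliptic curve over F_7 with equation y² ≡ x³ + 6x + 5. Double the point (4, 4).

tangent at (4, 4): λ = (3·4² + 6)/(2·4) ≡ 5/1. 1⁻¹ ≡ 1 (mod 7) since 1·1 = 1 ≡ 1, so λ ≡ 5·1 ≡ 5.
  x = λ² - 4 - 4 = 25 - 8 ≡ 3; y = λ·(4 - 3) - 4 ≡ 1. → (3, 1)

(3, 1)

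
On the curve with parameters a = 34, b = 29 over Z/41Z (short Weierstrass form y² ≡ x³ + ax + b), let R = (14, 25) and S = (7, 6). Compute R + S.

(14, 25) + (7, 6). λ = (6 - 25)/(7 - 14) ≡ 22/34 mod 41. 34⁻¹ ≡ 35 (mod 41), so λ ≡ 32.
  x = λ² - 14 - 7 = 1024 - 21 ≡ 19; y = λ·(14 - 19) - 25 ≡ 20. → (19, 20)

(19, 20)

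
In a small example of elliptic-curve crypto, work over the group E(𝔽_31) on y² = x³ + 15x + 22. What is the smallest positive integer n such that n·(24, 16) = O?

8

2P: tangent at (24, 16): λ = (3·24² + 15)/(2·16) ≡ 7/1. 1⁻¹ ≡ 1 (mod 31) since 1·1 = 1 ≡ 1, so λ ≡ 7·1 ≡ 7.
  x = λ² - 24 - 24 = 49 - 48 ≡ 1; y = λ·(24 - 1) - 16 ≡ 21. → (1, 21)
3P: (1, 21) + (24, 16). λ = (16 - 21)/(24 - 1) ≡ 26/23 mod 31. 23⁻¹ ≡ 27 (mod 31) since 23·27 = 621 ≡ 1, so λ ≡ 20.
  x = λ² - 1 - 24 = 400 - 25 ≡ 3; y = λ·(1 - 3) - 21 ≡ 1. → (3, 1)
4P: (3, 1) + (24, 16). λ = (16 - 1)/(24 - 3) ≡ 15/21 mod 31. 21⁻¹ ≡ 3 (mod 31) since 21·3 = 63 ≡ 1, so λ ≡ 14.
  x = λ² - 3 - 24 = 196 - 27 ≡ 14; y = λ·(3 - 14) - 1 ≡ 0. → (14, 0)
5P: (14, 0) + (24, 16). λ = (16 - 0)/(24 - 14) ≡ 16/10 mod 31. 10⁻¹ ≡ 28 (mod 31), so λ ≡ 14.
  x = λ² - 14 - 24 = 196 - 38 ≡ 3; y = λ·(14 - 3) - 0 ≡ 30. → (3, 30)
6P: (3, 30) + (24, 16). λ = (16 - 30)/(24 - 3) ≡ 17/21 mod 31. 21⁻¹ ≡ 3 (mod 31), so λ ≡ 20.
  x = λ² - 3 - 24 = 400 - 27 ≡ 1; y = λ·(3 - 1) - 30 ≡ 10. → (1, 10)
7P: (1, 10) + (24, 16). λ = (16 - 10)/(24 - 1) ≡ 6/23 mod 31. 23⁻¹ ≡ 27 (mod 31) since 23·27 = 621 ≡ 1, so λ ≡ 7.
  x = λ² - 1 - 24 = 49 - 25 ≡ 24; y = λ·(1 - 24) - 10 ≡ 15. → (24, 15)
8P: (24, 15) + (24, 16): same x and y₁ ≡ -y₂, so the sum is O.
8P = O, so the order is 8.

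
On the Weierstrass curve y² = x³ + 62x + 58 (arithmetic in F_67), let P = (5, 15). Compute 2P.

tangent at (5, 15): λ = (3·5² + 62)/(2·15) ≡ 3/30. 30⁻¹ ≡ 38 (mod 67) since 30·38 = 1140 ≡ 1, so λ ≡ 3·38 ≡ 47.
  x = λ² - 5 - 5 = 2209 - 10 ≡ 55; y = λ·(5 - 55) - 15 ≡ 47. → (55, 47)

(55, 47)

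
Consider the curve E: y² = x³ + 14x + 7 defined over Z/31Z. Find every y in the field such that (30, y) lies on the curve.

x³ + 14x + 7 = 27427 ≡ 23 (mod 31).
23 is a non-residue mod 31; no y exists.

none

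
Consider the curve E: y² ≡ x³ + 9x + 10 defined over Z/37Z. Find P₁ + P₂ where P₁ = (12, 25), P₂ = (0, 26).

(12, 25) + (0, 26). λ = (26 - 25)/(0 - 12) ≡ 1/25 mod 37. 25⁻¹ ≡ 3 (mod 37) since 25·3 = 75 ≡ 1, so λ ≡ 3.
  x = λ² - 12 - 0 = 9 - 12 ≡ 34; y = λ·(12 - 34) - 25 ≡ 20. → (34, 20)

(34, 20)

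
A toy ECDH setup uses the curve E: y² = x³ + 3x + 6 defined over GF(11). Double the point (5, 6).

(2, 8)

tangent at (5, 6): λ = (3·5² + 3)/(2·6) ≡ 1/1. 1⁻¹ ≡ 1 (mod 11), so λ ≡ 1·1 ≡ 1.
  x = λ² - 5 - 5 = 1 - 10 ≡ 2; y = λ·(5 - 2) - 6 ≡ 8. → (2, 8)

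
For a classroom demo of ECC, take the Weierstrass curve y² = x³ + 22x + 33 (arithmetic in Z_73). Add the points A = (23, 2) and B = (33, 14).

(23, 2) + (33, 14). λ = (14 - 2)/(33 - 23) ≡ 12/10 mod 73. 10⁻¹ ≡ 22 (mod 73) since 10·22 = 220 ≡ 1, so λ ≡ 45.
  x = λ² - 23 - 33 = 2025 - 56 ≡ 71; y = λ·(23 - 71) - 2 ≡ 28. → (71, 28)

(71, 28)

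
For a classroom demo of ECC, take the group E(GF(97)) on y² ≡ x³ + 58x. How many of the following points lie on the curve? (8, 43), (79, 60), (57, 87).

2

(8, 43): 43² ≡ 6, rhs ≡ 6 → on.
(79, 60): 60² ≡ 11, rhs ≡ 11 → on.
(57, 87): 87² ≡ 3, rhs ≡ 28 → off.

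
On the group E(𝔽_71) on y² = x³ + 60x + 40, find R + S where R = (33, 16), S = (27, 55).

(0, 18)

(33, 16) + (27, 55). λ = (55 - 16)/(27 - 33) ≡ 39/65 mod 71. 65⁻¹ ≡ 59 (mod 71), so λ ≡ 29.
  x = λ² - 33 - 27 = 841 - 60 ≡ 0; y = λ·(33 - 0) - 16 ≡ 18. → (0, 18)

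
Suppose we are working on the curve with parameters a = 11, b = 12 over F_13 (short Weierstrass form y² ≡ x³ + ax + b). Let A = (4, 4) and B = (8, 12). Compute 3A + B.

First 3A:
Repeated addition: build up to 3A.
2A: tangent at (4, 4): λ = (3·4² + 11)/(2·4) ≡ 7/8. 8⁻¹ ≡ 5 (mod 13), so λ ≡ 7·5 ≡ 9.
  x = λ² - 4 - 4 = 81 - 8 ≡ 8; y = λ·(4 - 8) - 4 ≡ 12. → (8, 12)
3A: (8, 12) + (4, 4). λ = (4 - 12)/(4 - 8) ≡ 5/9 mod 13. 9⁻¹ ≡ 3 (mod 13), so λ ≡ 2.
  x = λ² - 8 - 4 = 4 - 12 ≡ 5; y = λ·(8 - 5) - 12 ≡ 7. → (5, 7)
3A = (5, 7).
Finally 3A + B:
(5, 7) + (8, 12). λ = (12 - 7)/(8 - 5) ≡ 5/3 mod 13. 3⁻¹ ≡ 9 (mod 13) since 3·9 = 27 ≡ 1, so λ ≡ 6.
  x = λ² - 5 - 8 = 36 - 13 ≡ 10; y = λ·(5 - 10) - 7 ≡ 2. → (10, 2)

(10, 2)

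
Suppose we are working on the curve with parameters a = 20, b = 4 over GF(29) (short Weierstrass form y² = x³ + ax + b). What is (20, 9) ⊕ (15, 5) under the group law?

(19, 15)

(20, 9) + (15, 5). λ = (5 - 9)/(15 - 20) ≡ 25/24 mod 29. 24⁻¹ ≡ 23 (mod 29), so λ ≡ 24.
  x = λ² - 20 - 15 = 576 - 35 ≡ 19; y = λ·(20 - 19) - 9 ≡ 15. → (19, 15)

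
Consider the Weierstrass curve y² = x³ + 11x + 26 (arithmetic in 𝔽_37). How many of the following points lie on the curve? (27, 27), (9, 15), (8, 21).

3

(27, 27): 27² ≡ 26, rhs ≡ 26 → on.
(9, 15): 15² ≡ 3, rhs ≡ 3 → on.
(8, 21): 21² ≡ 34, rhs ≡ 34 → on.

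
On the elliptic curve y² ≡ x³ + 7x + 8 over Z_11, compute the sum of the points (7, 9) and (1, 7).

(7, 9) + (1, 7). λ = (7 - 9)/(1 - 7) ≡ 9/5 mod 11. 5⁻¹ ≡ 9 (mod 11) since 5·9 = 45 ≡ 1, so λ ≡ 4.
  x = λ² - 7 - 1 = 16 - 8 ≡ 8; y = λ·(7 - 8) - 9 ≡ 9. → (8, 9)

(8, 9)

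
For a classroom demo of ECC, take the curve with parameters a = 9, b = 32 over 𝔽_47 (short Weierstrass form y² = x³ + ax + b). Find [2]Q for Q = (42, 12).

(34, 16)

tangent at (42, 12): λ = (3·42² + 9)/(2·12) ≡ 37/24. 24⁻¹ ≡ 2 (mod 47) since 24·2 = 48 ≡ 1, so λ ≡ 37·2 ≡ 27.
  x = λ² - 42 - 42 = 729 - 84 ≡ 34; y = λ·(42 - 34) - 12 ≡ 16. → (34, 16)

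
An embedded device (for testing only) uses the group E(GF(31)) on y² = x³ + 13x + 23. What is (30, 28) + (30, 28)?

(16, 7)

tangent at (30, 28): λ = (3·30² + 13)/(2·28) ≡ 16/25. 25⁻¹ ≡ 5 (mod 31) since 25·5 = 125 ≡ 1, so λ ≡ 16·5 ≡ 18.
  x = λ² - 30 - 30 = 324 - 60 ≡ 16; y = λ·(30 - 16) - 28 ≡ 7. → (16, 7)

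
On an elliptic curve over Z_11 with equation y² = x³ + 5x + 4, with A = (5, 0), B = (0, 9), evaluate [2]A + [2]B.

First 2A:
Repeated addition: build up to 2A.
2A: (5, 0) + (5, 0): same x and y₁ ≡ -y₂, so the sum is O.
2A = O.
Next 2B:
Repeated addition: build up to 2B.
2B: tangent at (0, 9): λ = (3·0² + 5)/(2·9) ≡ 5/7. 7⁻¹ ≡ 8 (mod 11), so λ ≡ 5·8 ≡ 7.
  x = λ² - 0 - 0 = 49 - 0 ≡ 5; y = λ·(0 - 5) - 9 ≡ 0. → (5, 0)
2B = (5, 0).
Finally 2A + 2B:
O + (5, 0) = (5, 0) (identity).

(5, 0)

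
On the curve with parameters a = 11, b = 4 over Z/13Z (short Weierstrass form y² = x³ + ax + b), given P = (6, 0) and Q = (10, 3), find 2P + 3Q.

O

First 2P:
Repeated addition: build up to 2P.
2P: (6, 0) + (6, 0): same x and y₁ ≡ -y₂, so the sum is O.
2P = O.
Next 3Q:
Repeated addition: build up to 3Q.
2Q: tangent at (10, 3): λ = (3·10² + 11)/(2·3) ≡ 12/6. 6⁻¹ ≡ 11 (mod 13), so λ ≡ 12·11 ≡ 2.
  x = λ² - 10 - 10 = 4 - 20 ≡ 10; y = λ·(10 - 10) - 3 ≡ 10. → (10, 10)
3Q: (10, 10) + (10, 3): same x and y₁ ≡ -y₂, so the sum is O.
3Q = O.
Finally 2P + 3Q:
O + O = O (identity).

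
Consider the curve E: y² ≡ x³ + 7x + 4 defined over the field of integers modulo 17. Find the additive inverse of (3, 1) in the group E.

(3, 16)

-(3, 1) = (3, -1 mod 17) = (3, 16).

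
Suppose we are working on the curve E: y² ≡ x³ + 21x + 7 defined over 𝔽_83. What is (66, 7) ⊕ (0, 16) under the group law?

(66, 7) + (0, 16). λ = (16 - 7)/(0 - 66) ≡ 9/17 mod 83. 17⁻¹ ≡ 44 (mod 83), so λ ≡ 64.
  x = λ² - 66 - 0 = 4096 - 66 ≡ 46; y = λ·(66 - 46) - 7 ≡ 28. → (46, 28)

(46, 28)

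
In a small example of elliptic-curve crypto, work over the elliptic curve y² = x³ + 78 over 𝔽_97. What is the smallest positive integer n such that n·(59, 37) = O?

2P: tangent at (59, 37): λ = (3·59² + 0)/(2·37) ≡ 64/74. 74⁻¹ ≡ 59 (mod 97), so λ ≡ 64·59 ≡ 90.
  x = λ² - 59 - 59 = 8100 - 118 ≡ 28; y = λ·(59 - 28) - 37 ≡ 37. → (28, 37)
3P: (28, 37) + (59, 37). λ = (37 - 37)/(59 - 28) ≡ 0/31 mod 97. 31⁻¹ ≡ 72 (mod 97), so λ ≡ 0.
  x = λ² - 28 - 59 = 0 - 87 ≡ 10; y = λ·(28 - 10) - 37 ≡ 60. → (10, 60)
4P: (10, 60) + (59, 37). λ = (37 - 60)/(59 - 10) ≡ 74/49 mod 97. 49⁻¹ ≡ 2 (mod 97), so λ ≡ 51.
  x = λ² - 10 - 59 = 2601 - 69 ≡ 10; y = λ·(10 - 10) - 60 ≡ 37. → (10, 37)
5P: (10, 37) + (59, 37). λ = (37 - 37)/(59 - 10) ≡ 0/49 mod 97. 49⁻¹ ≡ 2 (mod 97) since 49·2 = 98 ≡ 1, so λ ≡ 0.
  x = λ² - 10 - 59 = 0 - 69 ≡ 28; y = λ·(10 - 28) - 37 ≡ 60. → (28, 60)
6P: (28, 60) + (59, 37). λ = (37 - 60)/(59 - 28) ≡ 74/31 mod 97. 31⁻¹ ≡ 72 (mod 97), so λ ≡ 90.
  x = λ² - 28 - 59 = 8100 - 87 ≡ 59; y = λ·(28 - 59) - 60 ≡ 60. → (59, 60)
7P: (59, 60) + (59, 37): same x and y₁ ≡ -y₂, so the sum is O.
7P = O, so the order is 7.

7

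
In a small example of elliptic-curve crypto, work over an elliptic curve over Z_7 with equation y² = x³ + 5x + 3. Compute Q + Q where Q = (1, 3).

tangent at (1, 3): λ = (3·1² + 5)/(2·3) ≡ 1/6. 6⁻¹ ≡ 6 (mod 7) since 6·6 = 36 ≡ 1, so λ ≡ 1·6 ≡ 6.
  x = λ² - 1 - 1 = 36 - 2 ≡ 6; y = λ·(1 - 6) - 3 ≡ 2. → (6, 2)

(6, 2)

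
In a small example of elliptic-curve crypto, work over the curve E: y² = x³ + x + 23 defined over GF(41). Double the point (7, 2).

(2, 19)

tangent at (7, 2): λ = (3·7² + 1)/(2·2) ≡ 25/4. 4⁻¹ ≡ 31 (mod 41) since 4·31 = 124 ≡ 1, so λ ≡ 25·31 ≡ 37.
  x = λ² - 7 - 7 = 1369 - 14 ≡ 2; y = λ·(7 - 2) - 2 ≡ 19. → (2, 19)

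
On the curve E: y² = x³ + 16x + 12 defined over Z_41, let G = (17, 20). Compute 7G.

Repeated addition: build up to 7G.
2G: tangent at (17, 20): λ = (3·17² + 16)/(2·20) ≡ 22/40. 40⁻¹ ≡ 40 (mod 41), so λ ≡ 22·40 ≡ 19.
  x = λ² - 17 - 17 = 361 - 34 ≡ 40; y = λ·(17 - 40) - 20 ≡ 35. → (40, 35)
3G: (40, 35) + (17, 20). λ = (20 - 35)/(17 - 40) ≡ 26/18 mod 41. 18⁻¹ ≡ 16 (mod 41) since 18·16 = 288 ≡ 1, so λ ≡ 6.
  x = λ² - 40 - 17 = 36 - 57 ≡ 20; y = λ·(40 - 20) - 35 ≡ 3. → (20, 3)
4G: (20, 3) + (17, 20). λ = (20 - 3)/(17 - 20) ≡ 17/38 mod 41. 38⁻¹ ≡ 27 (mod 41), so λ ≡ 8.
  x = λ² - 20 - 17 = 64 - 37 ≡ 27; y = λ·(20 - 27) - 3 ≡ 23. → (27, 23)
5G: (27, 23) + (17, 20). λ = (20 - 23)/(17 - 27) ≡ 38/31 mod 41. 31⁻¹ ≡ 4 (mod 41), so λ ≡ 29.
  x = λ² - 27 - 17 = 841 - 44 ≡ 18; y = λ·(27 - 18) - 23 ≡ 33. → (18, 33)
6G: (18, 33) + (17, 20). λ = (20 - 33)/(17 - 18) ≡ 28/40 mod 41. 40⁻¹ ≡ 40 (mod 41) since 40·40 = 1600 ≡ 1, so λ ≡ 13.
  x = λ² - 18 - 17 = 169 - 35 ≡ 11; y = λ·(18 - 11) - 33 ≡ 17. → (11, 17)
7G: (11, 17) + (17, 20). λ = (20 - 17)/(17 - 11) ≡ 3/6 mod 41. 6⁻¹ ≡ 7 (mod 41), so λ ≡ 21.
  x = λ² - 11 - 17 = 441 - 28 ≡ 3; y = λ·(11 - 3) - 17 ≡ 28. → (3, 28)

(3, 28)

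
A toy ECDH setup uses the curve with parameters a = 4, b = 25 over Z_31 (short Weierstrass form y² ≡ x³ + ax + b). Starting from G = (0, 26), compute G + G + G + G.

(23, 15)

Repeated addition: build up to 4G.
2G: tangent at (0, 26): λ = (3·0² + 4)/(2·26) ≡ 4/21. 21⁻¹ ≡ 3 (mod 31), so λ ≡ 4·3 ≡ 12.
  x = λ² - 0 - 0 = 144 - 0 ≡ 20; y = λ·(0 - 20) - 26 ≡ 13. → (20, 13)
3G: (20, 13) + (0, 26). λ = (26 - 13)/(0 - 20) ≡ 13/11 mod 31. 11⁻¹ ≡ 17 (mod 31) since 11·17 = 187 ≡ 1, so λ ≡ 4.
  x = λ² - 20 - 0 = 16 - 20 ≡ 27; y = λ·(20 - 27) - 13 ≡ 21. → (27, 21)
4G: (27, 21) + (0, 26). λ = (26 - 21)/(0 - 27) ≡ 5/4 mod 31. 4⁻¹ ≡ 8 (mod 31), so λ ≡ 9.
  x = λ² - 27 - 0 = 81 - 27 ≡ 23; y = λ·(27 - 23) - 21 ≡ 15. → (23, 15)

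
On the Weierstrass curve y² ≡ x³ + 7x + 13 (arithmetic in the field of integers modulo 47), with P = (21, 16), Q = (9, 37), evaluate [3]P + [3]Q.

First 3P:
Repeated addition: build up to 3P.
2P: tangent at (21, 16): λ = (3·21² + 7)/(2·16) ≡ 14/32. 32⁻¹ ≡ 25 (mod 47) since 32·25 = 800 ≡ 1, so λ ≡ 14·25 ≡ 21.
  x = λ² - 21 - 21 = 441 - 42 ≡ 23; y = λ·(21 - 23) - 16 ≡ 36. → (23, 36)
3P: (23, 36) + (21, 16). λ = (16 - 36)/(21 - 23) ≡ 27/45 mod 47. 45⁻¹ ≡ 23 (mod 47), so λ ≡ 10.
  x = λ² - 23 - 21 = 100 - 44 ≡ 9; y = λ·(23 - 9) - 36 ≡ 10. → (9, 10)
3P = (9, 10).
Next 3Q:
Repeated addition: build up to 3Q.
2Q: tangent at (9, 37): λ = (3·9² + 7)/(2·37) ≡ 15/27. 27⁻¹ ≡ 7 (mod 47), so λ ≡ 15·7 ≡ 11.
  x = λ² - 9 - 9 = 121 - 18 ≡ 9; y = λ·(9 - 9) - 37 ≡ 10. → (9, 10)
3Q: (9, 10) + (9, 37): same x and y₁ ≡ -y₂, so the sum is 𝒪.
3Q = 𝒪.
Finally 3P + 3Q:
(9, 10) + 𝒪 = (9, 10) (identity).

(9, 10)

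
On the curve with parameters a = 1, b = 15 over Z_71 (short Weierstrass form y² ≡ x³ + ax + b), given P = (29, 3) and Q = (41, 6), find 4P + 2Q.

(6, 38)

First 4P:
Double-and-add on 4 = (100)₂. Start with P = (29, 3) for the leading 1-bit.
double: tangent at (29, 3): λ = (3·29² + 1)/(2·3) ≡ 39/6. 6⁻¹ ≡ 12 (mod 71), so λ ≡ 39·12 ≡ 42.
  x = λ² - 29 - 29 = 1764 - 58 ≡ 2; y = λ·(29 - 2) - 3 ≡ 66. → (2, 66)
double: tangent at (2, 66): λ = (3·2² + 1)/(2·66) ≡ 13/61. 61⁻¹ ≡ 7 (mod 71), so λ ≡ 13·7 ≡ 20.
  x = λ² - 2 - 2 = 400 - 4 ≡ 41; y = λ·(2 - 41) - 66 ≡ 6. → (41, 6)
4P = (41, 6).
Next 2Q:
Repeated addition: build up to 2Q.
2Q: tangent at (41, 6): λ = (3·41² + 1)/(2·6) ≡ 3/12. 12⁻¹ ≡ 6 (mod 71) since 12·6 = 72 ≡ 1, so λ ≡ 3·6 ≡ 18.
  x = λ² - 41 - 41 = 324 - 82 ≡ 29; y = λ·(41 - 29) - 6 ≡ 68. → (29, 68)
2Q = (29, 68).
Finally 4P + 2Q:
(41, 6) + (29, 68). λ = (68 - 6)/(29 - 41) ≡ 62/59 mod 71. 59⁻¹ ≡ 65 (mod 71), so λ ≡ 54.
  x = λ² - 41 - 29 = 2916 - 70 ≡ 6; y = λ·(41 - 6) - 6 ≡ 38. → (6, 38)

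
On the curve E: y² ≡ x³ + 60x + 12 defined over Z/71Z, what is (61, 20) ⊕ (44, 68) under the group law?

(15, 13)

(61, 20) + (44, 68). λ = (68 - 20)/(44 - 61) ≡ 48/54 mod 71. 54⁻¹ ≡ 25 (mod 71), so λ ≡ 64.
  x = λ² - 61 - 44 = 4096 - 105 ≡ 15; y = λ·(61 - 15) - 20 ≡ 13. → (15, 13)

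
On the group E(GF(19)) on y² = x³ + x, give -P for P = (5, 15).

-(5, 15) = (5, -15 mod 19) = (5, 4).

(5, 4)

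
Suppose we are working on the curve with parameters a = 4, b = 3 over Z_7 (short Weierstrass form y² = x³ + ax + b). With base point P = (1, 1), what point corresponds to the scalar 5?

Double-and-add on 5 = (101)₂. Start with P = (1, 1) for the leading 1-bit.
double: tangent at (1, 1): λ = (3·1² + 4)/(2·1) ≡ 0/2. 2⁻¹ ≡ 4 (mod 7), so λ ≡ 0·4 ≡ 0.
  x = λ² - 1 - 1 = 0 - 2 ≡ 5; y = λ·(1 - 5) - 1 ≡ 6. → (5, 6)
double: tangent at (5, 6): λ = (3·5² + 4)/(2·6) ≡ 2/5. 5⁻¹ ≡ 3 (mod 7), so λ ≡ 2·3 ≡ 6.
  x = λ² - 5 - 5 = 36 - 10 ≡ 5; y = λ·(5 - 5) - 6 ≡ 1. → (5, 1)
add P: (5, 1) + (1, 1). λ = (1 - 1)/(1 - 5) ≡ 0/3 mod 7. 3⁻¹ ≡ 5 (mod 7) since 3·5 = 15 ≡ 1, so λ ≡ 0.
  x = λ² - 5 - 1 = 0 - 6 ≡ 1; y = λ·(5 - 1) - 1 ≡ 6. → (1, 6)

(1, 6)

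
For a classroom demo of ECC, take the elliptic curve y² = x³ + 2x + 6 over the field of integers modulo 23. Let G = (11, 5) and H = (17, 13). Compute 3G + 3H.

(17, 13)

First 3G:
Repeated addition: build up to 3G.
2G: tangent at (11, 5): λ = (3·11² + 2)/(2·5) ≡ 20/10. 10⁻¹ ≡ 7 (mod 23) since 10·7 = 70 ≡ 1, so λ ≡ 20·7 ≡ 2.
  x = λ² - 11 - 11 = 4 - 22 ≡ 5; y = λ·(11 - 5) - 5 ≡ 7. → (5, 7)
3G: (5, 7) + (11, 5). λ = (5 - 7)/(11 - 5) ≡ 21/6 mod 23. 6⁻¹ ≡ 4 (mod 23) since 6·4 = 24 ≡ 1, so λ ≡ 15.
  x = λ² - 5 - 11 = 225 - 16 ≡ 2; y = λ·(5 - 2) - 7 ≡ 15. → (2, 15)
3G = (2, 15).
Next 3H:
Repeated addition: build up to 3H.
2H: tangent at (17, 13): λ = (3·17² + 2)/(2·13) ≡ 18/3. 3⁻¹ ≡ 8 (mod 23), so λ ≡ 18·8 ≡ 6.
  x = λ² - 17 - 17 = 36 - 34 ≡ 2; y = λ·(17 - 2) - 13 ≡ 8. → (2, 8)
3H: (2, 8) + (17, 13). λ = (13 - 8)/(17 - 2) ≡ 5/15 mod 23. 15⁻¹ ≡ 20 (mod 23), so λ ≡ 8.
  x = λ² - 2 - 17 = 64 - 19 ≡ 22; y = λ·(2 - 22) - 8 ≡ 16. → (22, 16)
3H = (22, 16).
Finally 3G + 3H:
(2, 15) + (22, 16). λ = (16 - 15)/(22 - 2) ≡ 1/20 mod 23. 20⁻¹ ≡ 15 (mod 23) since 20·15 = 300 ≡ 1, so λ ≡ 15.
  x = λ² - 2 - 22 = 225 - 24 ≡ 17; y = λ·(2 - 17) - 15 ≡ 13. → (17, 13)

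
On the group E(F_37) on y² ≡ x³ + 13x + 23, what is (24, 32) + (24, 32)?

(29, 6)

tangent at (24, 32): λ = (3·24² + 13)/(2·32) ≡ 2/27. 27⁻¹ ≡ 11 (mod 37) since 27·11 = 297 ≡ 1, so λ ≡ 2·11 ≡ 22.
  x = λ² - 24 - 24 = 484 - 48 ≡ 29; y = λ·(24 - 29) - 32 ≡ 6. → (29, 6)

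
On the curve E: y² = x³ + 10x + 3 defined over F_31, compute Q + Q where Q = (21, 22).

(20, 9)

tangent at (21, 22): λ = (3·21² + 10)/(2·22) ≡ 0/13. 13⁻¹ ≡ 12 (mod 31) since 13·12 = 156 ≡ 1, so λ ≡ 0·12 ≡ 0.
  x = λ² - 21 - 21 = 0 - 42 ≡ 20; y = λ·(21 - 20) - 22 ≡ 9. → (20, 9)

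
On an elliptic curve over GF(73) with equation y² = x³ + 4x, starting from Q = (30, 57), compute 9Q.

(30, 57)

Repeated addition: build up to 9Q.
2Q: tangent at (30, 57): λ = (3·30² + 4)/(2·57) ≡ 3/41. 41⁻¹ ≡ 57 (mod 73) since 41·57 = 2337 ≡ 1, so λ ≡ 3·57 ≡ 25.
  x = λ² - 30 - 30 = 625 - 60 ≡ 54; y = λ·(30 - 54) - 57 ≡ 0. → (54, 0)
3Q: (54, 0) + (30, 57). λ = (57 - 0)/(30 - 54) ≡ 57/49 mod 73. 49⁻¹ ≡ 3 (mod 73) since 49·3 = 147 ≡ 1, so λ ≡ 25.
  x = λ² - 54 - 30 = 625 - 84 ≡ 30; y = λ·(54 - 30) - 0 ≡ 16. → (30, 16)
4Q: (30, 16) + (30, 57): same x and y₁ ≡ -y₂, so the sum is ∞.
5Q: ∞ + (30, 57) = (30, 57) (identity).
6Q: tangent at (30, 57): λ = (3·30² + 4)/(2·57) ≡ 3/41. 41⁻¹ ≡ 57 (mod 73), so λ ≡ 3·57 ≡ 25.
  x = λ² - 30 - 30 = 625 - 60 ≡ 54; y = λ·(30 - 54) - 57 ≡ 0. → (54, 0)
7Q: (54, 0) + (30, 57). λ = (57 - 0)/(30 - 54) ≡ 57/49 mod 73. 49⁻¹ ≡ 3 (mod 73), so λ ≡ 25.
  x = λ² - 54 - 30 = 625 - 84 ≡ 30; y = λ·(54 - 30) - 0 ≡ 16. → (30, 16)
8Q: (30, 16) + (30, 57): same x and y₁ ≡ -y₂, so the sum is ∞.
9Q: ∞ + (30, 57) = (30, 57) (identity).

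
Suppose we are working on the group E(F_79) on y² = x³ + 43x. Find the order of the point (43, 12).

2P: tangent at (43, 12): λ = (3·43² + 43)/(2·12) ≡ 60/24. 24⁻¹ ≡ 56 (mod 79) since 24·56 = 1344 ≡ 1, so λ ≡ 60·56 ≡ 42.
  x = λ² - 43 - 43 = 1764 - 86 ≡ 19; y = λ·(43 - 19) - 12 ≡ 48. → (19, 48)
3P: (19, 48) + (43, 12). λ = (12 - 48)/(43 - 19) ≡ 43/24 mod 79. 24⁻¹ ≡ 56 (mod 79), so λ ≡ 38.
  x = λ² - 19 - 43 = 1444 - 62 ≡ 39; y = λ·(19 - 39) - 48 ≡ 61. → (39, 61)
4P: (39, 61) + (43, 12). λ = (12 - 61)/(43 - 39) ≡ 30/4 mod 79. 4⁻¹ ≡ 20 (mod 79) since 4·20 = 80 ≡ 1, so λ ≡ 47.
  x = λ² - 39 - 43 = 2209 - 82 ≡ 73; y = λ·(39 - 73) - 61 ≡ 0. → (73, 0)
5P: (73, 0) + (43, 12). λ = (12 - 0)/(43 - 73) ≡ 12/49 mod 79. 49⁻¹ ≡ 50 (mod 79), so λ ≡ 47.
  x = λ² - 73 - 43 = 2209 - 116 ≡ 39; y = λ·(73 - 39) - 0 ≡ 18. → (39, 18)
6P: (39, 18) + (43, 12). λ = (12 - 18)/(43 - 39) ≡ 73/4 mod 79. 4⁻¹ ≡ 20 (mod 79), so λ ≡ 38.
  x = λ² - 39 - 43 = 1444 - 82 ≡ 19; y = λ·(39 - 19) - 18 ≡ 31. → (19, 31)
7P: (19, 31) + (43, 12). λ = (12 - 31)/(43 - 19) ≡ 60/24 mod 79. 24⁻¹ ≡ 56 (mod 79), so λ ≡ 42.
  x = λ² - 19 - 43 = 1764 - 62 ≡ 43; y = λ·(19 - 43) - 31 ≡ 67. → (43, 67)
8P: (43, 67) + (43, 12): same x and y₁ ≡ -y₂, so the sum is the point at infinity.
8P = the point at infinity, so the order is 8.

8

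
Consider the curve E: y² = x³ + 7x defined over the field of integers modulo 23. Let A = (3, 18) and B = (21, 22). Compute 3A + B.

First 3A:
Repeated addition: build up to 3A.
2A: tangent at (3, 18): λ = (3·3² + 7)/(2·18) ≡ 11/13. 13⁻¹ ≡ 16 (mod 23), so λ ≡ 11·16 ≡ 15.
  x = λ² - 3 - 3 = 225 - 6 ≡ 12; y = λ·(3 - 12) - 18 ≡ 8. → (12, 8)
3A: (12, 8) + (3, 18). λ = (18 - 8)/(3 - 12) ≡ 10/14 mod 23. 14⁻¹ ≡ 5 (mod 23) since 14·5 = 70 ≡ 1, so λ ≡ 4.
  x = λ² - 12 - 3 = 16 - 15 ≡ 1; y = λ·(12 - 1) - 8 ≡ 13. → (1, 13)
3A = (1, 13).
Finally 3A + B:
(1, 13) + (21, 22). λ = (22 - 13)/(21 - 1) ≡ 9/20 mod 23. 20⁻¹ ≡ 15 (mod 23), so λ ≡ 20.
  x = λ² - 1 - 21 = 400 - 22 ≡ 10; y = λ·(1 - 10) - 13 ≡ 14. → (10, 14)

(10, 14)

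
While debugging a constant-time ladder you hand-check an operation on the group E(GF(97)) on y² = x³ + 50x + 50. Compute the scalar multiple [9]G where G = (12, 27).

(28, 92)

Double-and-add on 9 = (1001)₂. Start with G = (12, 27) for the leading 1-bit.
double: tangent at (12, 27): λ = (3·12² + 50)/(2·27) ≡ 94/54. 54⁻¹ ≡ 9 (mod 97) since 54·9 = 486 ≡ 1, so λ ≡ 94·9 ≡ 70.
  x = λ² - 12 - 12 = 4900 - 24 ≡ 26; y = λ·(12 - 26) - 27 ≡ 60. → (26, 60)
double: tangent at (26, 60): λ = (3·26² + 50)/(2·60) ≡ 41/23. 23⁻¹ ≡ 38 (mod 97) since 23·38 = 874 ≡ 1, so λ ≡ 41·38 ≡ 6.
  x = λ² - 26 - 26 = 36 - 52 ≡ 81; y = λ·(26 - 81) - 60 ≡ 95. → (81, 95)
double: tangent at (81, 95): λ = (3·81² + 50)/(2·95) ≡ 42/93. 93⁻¹ ≡ 24 (mod 97) since 93·24 = 2232 ≡ 1, so λ ≡ 42·24 ≡ 38.
  x = λ² - 81 - 81 = 1444 - 162 ≡ 21; y = λ·(81 - 21) - 95 ≡ 51. → (21, 51)
add G: (21, 51) + (12, 27). λ = (27 - 51)/(12 - 21) ≡ 73/88 mod 97. 88⁻¹ ≡ 43 (mod 97) since 88·43 = 3784 ≡ 1, so λ ≡ 35.
  x = λ² - 21 - 12 = 1225 - 33 ≡ 28; y = λ·(21 - 28) - 51 ≡ 92. → (28, 92)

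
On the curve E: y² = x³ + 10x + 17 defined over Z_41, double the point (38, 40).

(10, 16)

tangent at (38, 40): λ = (3·38² + 10)/(2·40) ≡ 37/39. 39⁻¹ ≡ 20 (mod 41), so λ ≡ 37·20 ≡ 2.
  x = λ² - 38 - 38 = 4 - 76 ≡ 10; y = λ·(38 - 10) - 40 ≡ 16. → (10, 16)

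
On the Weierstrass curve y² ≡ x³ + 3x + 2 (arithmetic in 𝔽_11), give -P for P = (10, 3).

-(10, 3) = (10, -3 mod 11) = (10, 8).

(10, 8)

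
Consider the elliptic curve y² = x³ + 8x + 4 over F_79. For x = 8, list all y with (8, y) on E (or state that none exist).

x³ + 8x + 4 = 580 ≡ 27 (mod 79).
27 is a non-residue mod 79; no y exists.

none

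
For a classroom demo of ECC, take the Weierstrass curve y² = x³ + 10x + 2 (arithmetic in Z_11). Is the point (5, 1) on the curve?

yes

y² = 1² ≡ 1; x³ + 10x + 2 = 177 ≡ 1 (mod 11). 1 = 1.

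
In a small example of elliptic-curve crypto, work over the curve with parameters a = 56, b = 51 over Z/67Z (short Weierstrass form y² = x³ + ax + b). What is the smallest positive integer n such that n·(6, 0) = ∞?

2

2P: (6, 0) + (6, 0): same x and y₁ ≡ -y₂, so the sum is ∞.
2P = ∞, so the order is 2.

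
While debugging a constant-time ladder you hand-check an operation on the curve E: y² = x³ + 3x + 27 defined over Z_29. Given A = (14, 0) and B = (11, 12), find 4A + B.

First 4A:
Repeated addition: build up to 4A.
2A: (14, 0) + (14, 0): same x and y₁ ≡ -y₂, so the sum is O.
3A: O + (14, 0) = (14, 0) (identity).
4A: (14, 0) + (14, 0): same x and y₁ ≡ -y₂, so the sum is O.
4A = O.
Finally 4A + B:
O + (11, 12) = (11, 12) (identity).

(11, 12)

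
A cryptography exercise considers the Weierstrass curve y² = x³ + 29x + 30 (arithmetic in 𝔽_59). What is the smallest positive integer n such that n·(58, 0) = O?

2

2P: (58, 0) + (58, 0): same x and y₁ ≡ -y₂, so the sum is O.
2P = O, so the order is 2.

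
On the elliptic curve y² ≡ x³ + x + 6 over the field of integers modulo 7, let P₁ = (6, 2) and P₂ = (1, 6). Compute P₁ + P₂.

(6, 2) + (1, 6). λ = (6 - 2)/(1 - 6) ≡ 4/2 mod 7. 2⁻¹ ≡ 4 (mod 7), so λ ≡ 2.
  x = λ² - 6 - 1 = 4 - 7 ≡ 4; y = λ·(6 - 4) - 2 ≡ 2. → (4, 2)

(4, 2)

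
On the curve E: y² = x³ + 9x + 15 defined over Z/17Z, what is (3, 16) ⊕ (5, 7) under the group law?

(3, 16) + (5, 7). λ = (7 - 16)/(5 - 3) ≡ 8/2 mod 17. 2⁻¹ ≡ 9 (mod 17) since 2·9 = 18 ≡ 1, so λ ≡ 4.
  x = λ² - 3 - 5 = 16 - 8 ≡ 8; y = λ·(3 - 8) - 16 ≡ 15. → (8, 15)

(8, 15)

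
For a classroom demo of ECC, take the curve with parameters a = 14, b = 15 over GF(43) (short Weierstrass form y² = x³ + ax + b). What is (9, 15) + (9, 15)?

(39, 29)

tangent at (9, 15): λ = (3·9² + 14)/(2·15) ≡ 42/30. 30⁻¹ ≡ 33 (mod 43) since 30·33 = 990 ≡ 1, so λ ≡ 42·33 ≡ 10.
  x = λ² - 9 - 9 = 100 - 18 ≡ 39; y = λ·(9 - 39) - 15 ≡ 29. → (39, 29)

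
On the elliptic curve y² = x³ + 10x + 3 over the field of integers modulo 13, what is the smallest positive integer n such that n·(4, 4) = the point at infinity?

8

2P: tangent at (4, 4): λ = (3·4² + 10)/(2·4) ≡ 6/8. 8⁻¹ ≡ 5 (mod 13), so λ ≡ 6·5 ≡ 4.
  x = λ² - 4 - 4 = 16 - 8 ≡ 8; y = λ·(4 - 8) - 4 ≡ 6. → (8, 6)
3P: (8, 6) + (4, 4). λ = (4 - 6)/(4 - 8) ≡ 11/9 mod 13. 9⁻¹ ≡ 3 (mod 13), so λ ≡ 7.
  x = λ² - 8 - 4 = 49 - 12 ≡ 11; y = λ·(8 - 11) - 6 ≡ 12. → (11, 12)
4P: (11, 12) + (4, 4). λ = (4 - 12)/(4 - 11) ≡ 5/6 mod 13. 6⁻¹ ≡ 11 (mod 13), so λ ≡ 3.
  x = λ² - 11 - 4 = 9 - 15 ≡ 7; y = λ·(11 - 7) - 12 ≡ 0. → (7, 0)
5P: (7, 0) + (4, 4). λ = (4 - 0)/(4 - 7) ≡ 4/10 mod 13. 10⁻¹ ≡ 4 (mod 13) since 10·4 = 40 ≡ 1, so λ ≡ 3.
  x = λ² - 7 - 4 = 9 - 11 ≡ 11; y = λ·(7 - 11) - 0 ≡ 1. → (11, 1)
6P: (11, 1) + (4, 4). λ = (4 - 1)/(4 - 11) ≡ 3/6 mod 13. 6⁻¹ ≡ 11 (mod 13), so λ ≡ 7.
  x = λ² - 11 - 4 = 49 - 15 ≡ 8; y = λ·(11 - 8) - 1 ≡ 7. → (8, 7)
7P: (8, 7) + (4, 4). λ = (4 - 7)/(4 - 8) ≡ 10/9 mod 13. 9⁻¹ ≡ 3 (mod 13), so λ ≡ 4.
  x = λ² - 8 - 4 = 16 - 12 ≡ 4; y = λ·(8 - 4) - 7 ≡ 9. → (4, 9)
8P: (4, 9) + (4, 4): same x and y₁ ≡ -y₂, so the sum is the point at infinity.
8P = the point at infinity, so the order is 8.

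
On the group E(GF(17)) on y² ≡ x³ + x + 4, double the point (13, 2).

(4, 2)

tangent at (13, 2): λ = (3·13² + 1)/(2·2) ≡ 15/4. 4⁻¹ ≡ 13 (mod 17) since 4·13 = 52 ≡ 1, so λ ≡ 15·13 ≡ 8.
  x = λ² - 13 - 13 = 64 - 26 ≡ 4; y = λ·(13 - 4) - 2 ≡ 2. → (4, 2)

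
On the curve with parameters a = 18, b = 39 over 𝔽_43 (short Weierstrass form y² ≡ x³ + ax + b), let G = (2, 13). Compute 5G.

Double-and-add on 5 = (101)₂. Start with G = (2, 13) for the leading 1-bit.
double: tangent at (2, 13): λ = (3·2² + 18)/(2·13) ≡ 30/26. 26⁻¹ ≡ 5 (mod 43), so λ ≡ 30·5 ≡ 21.
  x = λ² - 2 - 2 = 441 - 4 ≡ 7; y = λ·(2 - 7) - 13 ≡ 11. → (7, 11)
double: tangent at (7, 11): λ = (3·7² + 18)/(2·11) ≡ 36/22. 22⁻¹ ≡ 2 (mod 43), so λ ≡ 36·2 ≡ 29.
  x = λ² - 7 - 7 = 841 - 14 ≡ 10; y = λ·(7 - 10) - 11 ≡ 31. → (10, 31)
add G: (10, 31) + (2, 13). λ = (13 - 31)/(2 - 10) ≡ 25/35 mod 43. 35⁻¹ ≡ 16 (mod 43) since 35·16 = 560 ≡ 1, so λ ≡ 13.
  x = λ² - 10 - 2 = 169 - 12 ≡ 28; y = λ·(10 - 28) - 31 ≡ 36. → (28, 36)

(28, 36)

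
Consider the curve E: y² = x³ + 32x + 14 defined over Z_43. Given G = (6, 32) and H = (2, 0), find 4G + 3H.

(25, 20)

First 4G:
Repeated addition: build up to 4G.
2G: tangent at (6, 32): λ = (3·6² + 32)/(2·32) ≡ 11/21. 21⁻¹ ≡ 41 (mod 43) since 21·41 = 861 ≡ 1, so λ ≡ 11·41 ≡ 21.
  x = λ² - 6 - 6 = 441 - 12 ≡ 42; y = λ·(6 - 42) - 32 ≡ 29. → (42, 29)
3G: (42, 29) + (6, 32). λ = (32 - 29)/(6 - 42) ≡ 3/7 mod 43. 7⁻¹ ≡ 37 (mod 43), so λ ≡ 25.
  x = λ² - 42 - 6 = 625 - 48 ≡ 18; y = λ·(42 - 18) - 29 ≡ 12. → (18, 12)
4G: (18, 12) + (6, 32). λ = (32 - 12)/(6 - 18) ≡ 20/31 mod 43. 31⁻¹ ≡ 25 (mod 43), so λ ≡ 27.
  x = λ² - 18 - 6 = 729 - 24 ≡ 17; y = λ·(18 - 17) - 12 ≡ 15. → (17, 15)
4G = (17, 15).
Next 3H:
Repeated addition: build up to 3H.
2H: (2, 0) + (2, 0): same x and y₁ ≡ -y₂, so the sum is O.
3H: O + (2, 0) = (2, 0) (identity).
3H = (2, 0).
Finally 4G + 3H:
(17, 15) + (2, 0). λ = (0 - 15)/(2 - 17) ≡ 28/28 mod 43. 28⁻¹ ≡ 20 (mod 43) since 28·20 = 560 ≡ 1, so λ ≡ 1.
  x = λ² - 17 - 2 = 1 - 19 ≡ 25; y = λ·(17 - 25) - 15 ≡ 20. → (25, 20)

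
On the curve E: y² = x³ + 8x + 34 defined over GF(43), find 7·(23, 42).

Write G = (23, 42).
Repeated addition: build up to 7G.
2G: tangent at (23, 42): λ = (3·23² + 8)/(2·42) ≡ 4/41. 41⁻¹ ≡ 21 (mod 43), so λ ≡ 4·21 ≡ 41.
  x = λ² - 23 - 23 = 1681 - 46 ≡ 1; y = λ·(23 - 1) - 42 ≡ 0. → (1, 0)
3G: (1, 0) + (23, 42). λ = (42 - 0)/(23 - 1) ≡ 42/22 mod 43. 22⁻¹ ≡ 2 (mod 43) since 22·2 = 44 ≡ 1, so λ ≡ 41.
  x = λ² - 1 - 23 = 1681 - 24 ≡ 23; y = λ·(1 - 23) - 0 ≡ 1. → (23, 1)
4G: (23, 1) + (23, 42): same x and y₁ ≡ -y₂, so the sum is ∞.
5G: ∞ + (23, 42) = (23, 42) (identity).
6G: tangent at (23, 42): λ = (3·23² + 8)/(2·42) ≡ 4/41. 41⁻¹ ≡ 21 (mod 43), so λ ≡ 4·21 ≡ 41.
  x = λ² - 23 - 23 = 1681 - 46 ≡ 1; y = λ·(23 - 1) - 42 ≡ 0. → (1, 0)
7G: (1, 0) + (23, 42). λ = (42 - 0)/(23 - 1) ≡ 42/22 mod 43. 22⁻¹ ≡ 2 (mod 43) since 22·2 = 44 ≡ 1, so λ ≡ 41.
  x = λ² - 1 - 23 = 1681 - 24 ≡ 23; y = λ·(1 - 23) - 0 ≡ 1. → (23, 1)

(23, 1)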